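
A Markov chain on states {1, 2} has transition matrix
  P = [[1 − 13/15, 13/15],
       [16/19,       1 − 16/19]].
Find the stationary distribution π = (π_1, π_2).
π_1 = 240/487, π_2 = 247/487

Solve πP = π with π_1 + π_2 = 1. From πP = π: π_1 · (1 − 13/15) + π_2 · 16/19 = π_1 ⇒ π_2 · 16/19 = π_1 · 13/15 ⇒ π_2/π_1 = (13/15)/(16/19) = 247/240. Together with π_1 + π_2 = 1:
  π_1 = (16/19)/(13/15 + 16/19) = (16/19)/(487/285) = 240/487,
  π_2 = (13/15)/(13/15 + 16/19) = (13/15)/(487/285) = 247/487.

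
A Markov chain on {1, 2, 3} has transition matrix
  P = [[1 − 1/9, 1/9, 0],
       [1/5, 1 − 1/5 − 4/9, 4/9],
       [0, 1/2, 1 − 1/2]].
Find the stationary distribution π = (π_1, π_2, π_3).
π = (81/166, 45/166, 20/83)

This is a birth-death chain on three states, which satisfies detailed balance: π_1 · P_{12} = π_2 · P_{21} and π_2 · P_{23} = π_3 · P_{32}.
From π_1 · 1/9 = π_2 · 1/5: π_2/π_1 = (1/9)/(1/5) = 5/9.
From π_2 · 4/9 = π_3 · 1/2: π_3/π_2 = (4/9)/(1/2) = 8/9.
Take π_1 proportional to 1; then unnormalized π = (1, 5/9, 40/81). Normalize by dividing by the sum 166/81:
  π = (81/166, 45/166, 20/83).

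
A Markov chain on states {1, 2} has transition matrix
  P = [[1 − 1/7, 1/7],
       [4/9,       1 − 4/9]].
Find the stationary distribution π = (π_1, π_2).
π_1 = 28/37, π_2 = 9/37

Solve πP = π with π_1 + π_2 = 1. From πP = π: π_1 · (1 − 1/7) + π_2 · 4/9 = π_1 ⇒ π_2 · 4/9 = π_1 · 1/7 ⇒ π_2/π_1 = (1/7)/(4/9) = 9/28. Together with π_1 + π_2 = 1:
  π_1 = (4/9)/(1/7 + 4/9) = (4/9)/(37/63) = 28/37,
  π_2 = (1/7)/(1/7 + 4/9) = (1/7)/(37/63) = 9/37.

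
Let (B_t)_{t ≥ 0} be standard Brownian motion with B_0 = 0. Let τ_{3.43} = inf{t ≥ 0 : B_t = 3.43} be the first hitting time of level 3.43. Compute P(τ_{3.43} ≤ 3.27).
P(τ_{3.43} ≤ 3.27) = 2(1 − Φ(3.43/√3.27)) = 2(1 − Φ(1.8968)) ≈ 0.0579

By the reflection principle for standard BM, P(τ_b ≤ t) = 2 · P(B_t ≥ b). Since B_t ~ N(0, t), P(B_t ≥ 3.43) = 1 − Φ(3.43/√t) = 1 − Φ(3.43/√3.27) = 1 − Φ(1.8968) ≈ 0.02893. Doubling: P(τ_{3.43} ≤ 3.27) ≈ 2 · 0.02893 = 0.05786 ≈ 0.0579.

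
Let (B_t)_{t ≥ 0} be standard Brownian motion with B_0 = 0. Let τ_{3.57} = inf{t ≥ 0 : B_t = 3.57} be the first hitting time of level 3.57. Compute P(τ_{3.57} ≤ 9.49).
P(τ_{3.57} ≤ 9.49) = 2(1 − Φ(3.57/√9.49)) = 2(1 − Φ(1.1589)) ≈ 0.2465

By the reflection principle for standard BM, P(τ_b ≤ t) = 2 · P(B_t ≥ b). Since B_t ~ N(0, t), P(B_t ≥ 3.57) = 1 − Φ(3.57/√t) = 1 − Φ(3.57/√9.49) = 1 − Φ(1.1589) ≈ 0.12325. Doubling: P(τ_{3.57} ≤ 9.49) ≈ 2 · 0.12325 = 0.24650 ≈ 0.2465.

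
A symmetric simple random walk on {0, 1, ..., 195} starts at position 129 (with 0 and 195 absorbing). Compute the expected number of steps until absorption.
E[τ | X_0 = 129] = 8514

Let v_k = E[τ | X_0 = k]. Boundary: v_0 = v_195 = 0. Recurrence: v_k = 1 + (v_{k-1} + v_{k+1})/2 for 1 ≤ k ≤ 194. The particular solution to v_k − (v_{k-1} + v_{k+1})/2 = 1 is v_k = −k^2. Adding homogeneous solution A + B k and matching boundaries gives v_k = k (195 − k). Substituting k = 129: v_129 = 129 · 66 = 8514.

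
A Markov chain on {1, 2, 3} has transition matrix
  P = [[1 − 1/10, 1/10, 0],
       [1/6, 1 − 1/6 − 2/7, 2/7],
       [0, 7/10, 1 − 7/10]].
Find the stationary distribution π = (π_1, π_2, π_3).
π = (245/452, 147/452, 15/113)

This is a birth-death chain on three states, which satisfies detailed balance: π_1 · P_{12} = π_2 · P_{21} and π_2 · P_{23} = π_3 · P_{32}.
From π_1 · 1/10 = π_2 · 1/6: π_2/π_1 = (1/10)/(1/6) = 3/5.
From π_2 · 2/7 = π_3 · 7/10: π_3/π_2 = (2/7)/(7/10) = 20/49.
Take π_1 proportional to 1; then unnormalized π = (1, 3/5, 12/49). Normalize by dividing by the sum 452/245:
  π = (245/452, 147/452, 15/113).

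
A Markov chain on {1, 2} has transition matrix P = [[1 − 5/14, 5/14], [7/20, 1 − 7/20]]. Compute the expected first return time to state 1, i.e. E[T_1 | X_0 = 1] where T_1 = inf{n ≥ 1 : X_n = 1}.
E[T_1 | X_0 = 1] = 1/π_1 = 99/49

For an irreducible recurrent Markov chain with stationary distribution π, E[T_i | X_0 = i] = 1/π_i (Kac's formula). Here π_1 = (7/20)/(5/14 + 7/20) = (7/20)/(99/140) = 49/99, so E[T_1 | X_0 = 1] = 1/π_1 = (5/14 + 7/20)/(7/20) = (99/140)/(7/20) = 99/49.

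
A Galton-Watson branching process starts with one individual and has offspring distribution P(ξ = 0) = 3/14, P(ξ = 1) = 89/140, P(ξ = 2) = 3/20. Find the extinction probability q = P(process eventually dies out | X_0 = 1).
q = 1

Mean offspring μ = 0·3/14 + 1·89/140 + 2·3/20 = 131/140 ≤ 1. For μ ≤ 1 with offspring not concentrated at 1, the Galton-Watson process goes extinct almost surely, so q = 1.
(Algebraic check: The pgf is f(s) = 3/14 + 89/140·s + 3/20·s². The extinction probability q is the smallest fixed point of f in [0, 1]. Setting s = f(s):
  3/20·s² + (89/140 − 1)·s + 3/14 = 0
  3/20·s² − (3/14 + 3/20)·s + 3/14 = 0
which factors as (s − 1)·(3/20·s − 3/14) = 0, giving roots s = 1 and s = (3/14)/(3/20) = 10/7. Since 10/7 ≥ 1, the smallest root in [0, 1] is s = 1.)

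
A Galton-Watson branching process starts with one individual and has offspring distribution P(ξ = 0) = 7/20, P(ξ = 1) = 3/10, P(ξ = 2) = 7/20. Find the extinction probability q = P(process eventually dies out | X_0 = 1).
q = 1

Mean offspring μ = 0·7/20 + 1·3/10 + 2·7/20 = 1 ≤ 1. For μ ≤ 1 with offspring not concentrated at 1, the Galton-Watson process goes extinct almost surely, so q = 1.
(Algebraic check: The pgf is f(s) = 7/20 + 3/10·s + 7/20·s². The extinction probability q is the smallest fixed point of f in [0, 1]. Setting s = f(s):
  7/20·s² + (3/10 − 1)·s + 7/20 = 0
  7/20·s² − (7/20 + 7/20)·s + 7/20 = 0
which factors as (s − 1)·(7/20·s − 7/20) = 0, giving roots s = 1 and s = (7/20)/(7/20) = 1. Since 1 ≥ 1, the smallest root in [0, 1] is s = 1.)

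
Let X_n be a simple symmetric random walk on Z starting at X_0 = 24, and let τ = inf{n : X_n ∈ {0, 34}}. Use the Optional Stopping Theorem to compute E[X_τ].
E[X_τ] = 24

X_n is a martingale and τ is a bounded-mean stopping time (indeed τ is finite a.s. with bounded expectation since the walk is in a bounded region). By the OST, E[X_τ] = E[X_0] = 24. Equivalently: E[X_τ] = 34 · P(hit 34 first) + 0 · P(hit 0 first) = 34 · (24/34) = 24.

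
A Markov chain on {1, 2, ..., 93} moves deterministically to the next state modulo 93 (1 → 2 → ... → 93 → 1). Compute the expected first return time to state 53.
E[T_53 | X_0 = 53] = 93

The chain cycles deterministically, so starting at state 53 it returns in exactly 93 steps. Equivalently, the stationary distribution is uniform π_j = 1/93 for every state j, so by Kac's formula E[T_53] = 1/π_53 = 93.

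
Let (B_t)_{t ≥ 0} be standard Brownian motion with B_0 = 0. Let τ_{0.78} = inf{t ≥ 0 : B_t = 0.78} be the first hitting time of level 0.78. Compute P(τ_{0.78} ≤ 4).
P(τ_{0.78} ≤ 4) = 2(1 − Φ(0.78/√4)) = 2(1 − Φ(0.3900)) ≈ 0.6965

By the reflection principle for standard BM, P(τ_b ≤ t) = 2 · P(B_t ≥ b). Since B_t ~ N(0, t), P(B_t ≥ 0.78) = 1 − Φ(0.78/√t) = 1 − Φ(0.78/√4) = 1 − Φ(0.3900) ≈ 0.34827. Doubling: P(τ_{0.78} ≤ 4) ≈ 2 · 0.34827 = 0.69654 ≈ 0.6965.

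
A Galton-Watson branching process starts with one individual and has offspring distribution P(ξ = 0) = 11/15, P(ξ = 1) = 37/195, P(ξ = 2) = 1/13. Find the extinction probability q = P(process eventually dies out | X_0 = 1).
q = 1

Mean offspring μ = 0·11/15 + 1·37/195 + 2·1/13 = 67/195 ≤ 1. For μ ≤ 1 with offspring not concentrated at 1, the Galton-Watson process goes extinct almost surely, so q = 1.
(Algebraic check: The pgf is f(s) = 11/15 + 37/195·s + 1/13·s². The extinction probability q is the smallest fixed point of f in [0, 1]. Setting s = f(s):
  1/13·s² + (37/195 − 1)·s + 11/15 = 0
  1/13·s² − (11/15 + 1/13)·s + 11/15 = 0
which factors as (s − 1)·(1/13·s − 11/15) = 0, giving roots s = 1 and s = (11/15)/(1/13) = 143/15. Since 143/15 ≥ 1, the smallest root in [0, 1] is s = 1.)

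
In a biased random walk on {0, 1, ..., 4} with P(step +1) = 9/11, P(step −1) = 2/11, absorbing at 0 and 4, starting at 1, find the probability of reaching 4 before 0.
P(hit 4 before 0) = (1 − (2/9)^1) / (1 − (2/9)^4) = 729/935

Let u_k denote P(reach 4 before 0 | start at k). Boundary: u_0 = 0, u_4 = 1. Recurrence: u_k = 9/11·u_{k+1} + 2/11·u_{k-1} for 1 ≤ k ≤ 3. Try u_k = A + B·r^k with r = q/p = (2/11)/(9/11) = 2/9. Substitution satisfies the recurrence; boundary conditions give:
  u_k = (1 − r^k) / (1 − r^N) = (1 − (2/9)^1) / (1 − (2/9)^4) = 729/935.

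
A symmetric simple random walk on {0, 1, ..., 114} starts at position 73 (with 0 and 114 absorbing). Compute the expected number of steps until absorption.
E[τ | X_0 = 73] = 2993

Let v_k = E[τ | X_0 = k]. Boundary: v_0 = v_114 = 0. Recurrence: v_k = 1 + (v_{k-1} + v_{k+1})/2 for 1 ≤ k ≤ 113. The particular solution to v_k − (v_{k-1} + v_{k+1})/2 = 1 is v_k = −k^2. Adding homogeneous solution A + B k and matching boundaries gives v_k = k (114 − k). Substituting k = 73: v_73 = 73 · 41 = 2993.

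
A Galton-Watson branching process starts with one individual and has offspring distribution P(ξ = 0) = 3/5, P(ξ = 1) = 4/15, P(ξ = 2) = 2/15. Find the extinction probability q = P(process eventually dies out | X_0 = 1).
q = 1

Mean offspring μ = 0·3/5 + 1·4/15 + 2·2/15 = 8/15 ≤ 1. For μ ≤ 1 with offspring not concentrated at 1, the Galton-Watson process goes extinct almost surely, so q = 1.
(Algebraic check: The pgf is f(s) = 3/5 + 4/15·s + 2/15·s². The extinction probability q is the smallest fixed point of f in [0, 1]. Setting s = f(s):
  2/15·s² + (4/15 − 1)·s + 3/5 = 0
  2/15·s² − (3/5 + 2/15)·s + 3/5 = 0
which factors as (s − 1)·(2/15·s − 3/5) = 0, giving roots s = 1 and s = (3/5)/(2/15) = 9/2. Since 9/2 ≥ 1, the smallest root in [0, 1] is s = 1.)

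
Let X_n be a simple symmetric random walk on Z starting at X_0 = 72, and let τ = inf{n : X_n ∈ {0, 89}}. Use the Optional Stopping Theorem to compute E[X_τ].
E[X_τ] = 72

X_n is a martingale and τ is a bounded-mean stopping time (indeed τ is finite a.s. with bounded expectation since the walk is in a bounded region). By the OST, E[X_τ] = E[X_0] = 72. Equivalently: E[X_τ] = 89 · P(hit 89 first) + 0 · P(hit 0 first) = 89 · (72/89) = 72.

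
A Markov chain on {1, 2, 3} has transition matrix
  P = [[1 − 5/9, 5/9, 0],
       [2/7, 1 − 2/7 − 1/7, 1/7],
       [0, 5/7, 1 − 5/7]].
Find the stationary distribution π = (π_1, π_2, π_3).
π = (3/10, 7/12, 7/60)

This is a birth-death chain on three states, which satisfies detailed balance: π_1 · P_{12} = π_2 · P_{21} and π_2 · P_{23} = π_3 · P_{32}.
From π_1 · 5/9 = π_2 · 2/7: π_2/π_1 = (5/9)/(2/7) = 35/18.
From π_2 · 1/7 = π_3 · 5/7: π_3/π_2 = (1/7)/(5/7) = 1/5.
Take π_1 proportional to 1; then unnormalized π = (1, 35/18, 7/18). Normalize by dividing by the sum 10/3:
  π = (3/10, 7/12, 7/60).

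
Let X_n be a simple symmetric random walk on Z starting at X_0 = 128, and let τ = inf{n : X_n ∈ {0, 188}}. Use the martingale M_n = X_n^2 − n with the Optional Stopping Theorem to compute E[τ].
E[τ] = 7680

M_n = X_n^2 − n is a martingale (since E[X_{n+1}^2 | F_n] = X_n^2 + 1). By OST (τ has finite mean in a bounded region), E[M_τ] = E[M_0] = X_0^2 − 0 = 128^2 = 16384. Also E[M_τ] = E[X_τ^2] − E[τ]. The walk exits at 0 or 188, with P(hit 188 first) = 128/188, so E[X_τ^2] = 188^2 · 128/188 + 0 = 24064. Thus E[τ] = E[X_τ^2] − E[M_τ] = 24064 − 16384 = 7680 = 128(188 − 128) = 7680.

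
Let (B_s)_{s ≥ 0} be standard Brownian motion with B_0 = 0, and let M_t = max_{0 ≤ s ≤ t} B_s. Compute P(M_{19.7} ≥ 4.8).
P(M_{19.7} ≥ 4.8) = 2·P(B_{19.7} ≥ 4.8) = 2(1 − Φ(4.8/√19.7)) ≈ 0.2795

By the reflection principle for Brownian motion, P(M_t ≥ a) = 2 · P(B_t ≥ a) for a ≥ 0. Since B_t ~ N(0, t), P(B_t ≥ 4.8) = 1 − Φ(4.8/√t) = 1 − Φ(4.8/√19.7) = 1 − Φ(1.0815). So
  P(M_{19.7} ≥ 4.8) = 2(1 − Φ(1.0815)) ≈ 0.2795.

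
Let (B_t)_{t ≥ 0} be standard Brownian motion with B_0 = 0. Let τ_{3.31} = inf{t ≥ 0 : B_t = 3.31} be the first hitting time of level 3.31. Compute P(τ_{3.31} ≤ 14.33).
P(τ_{3.31} ≤ 14.33) = 2(1 − Φ(3.31/√14.33)) = 2(1 − Φ(0.8744)) ≈ 0.3819

By the reflection principle for standard BM, P(τ_b ≤ t) = 2 · P(B_t ≥ b). Since B_t ~ N(0, t), P(B_t ≥ 3.31) = 1 − Φ(3.31/√t) = 1 − Φ(3.31/√14.33) = 1 − Φ(0.8744) ≈ 0.19095. Doubling: P(τ_{3.31} ≤ 14.33) ≈ 2 · 0.19095 = 0.38190 ≈ 0.3819.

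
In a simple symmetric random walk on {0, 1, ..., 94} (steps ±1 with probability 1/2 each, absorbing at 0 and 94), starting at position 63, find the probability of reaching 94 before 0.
P(hit 94 before 0) = 63/94

Let u_k = P(hit 94 before 0 | start at k). Then u_0 = 0, u_94 = 1, and u_k = u_{k-1}/2 + u_{k+1}/2 for 1 ≤ k ≤ 93. This harmonic recurrence is solved by u_k = k/94, giving u_63 = 63/94.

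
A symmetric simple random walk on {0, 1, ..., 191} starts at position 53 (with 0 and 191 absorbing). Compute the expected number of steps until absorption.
E[τ | X_0 = 53] = 7314

Let v_k = E[τ | X_0 = k]. Boundary: v_0 = v_191 = 0. Recurrence: v_k = 1 + (v_{k-1} + v_{k+1})/2 for 1 ≤ k ≤ 190. The particular solution to v_k − (v_{k-1} + v_{k+1})/2 = 1 is v_k = −k^2. Adding homogeneous solution A + B k and matching boundaries gives v_k = k (191 − k). Substituting k = 53: v_53 = 53 · 138 = 7314.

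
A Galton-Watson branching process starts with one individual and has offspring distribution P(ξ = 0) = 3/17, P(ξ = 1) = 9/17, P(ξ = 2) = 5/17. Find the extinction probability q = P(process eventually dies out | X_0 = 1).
q = 3/5

The pgf is f(s) = 3/17 + 9/17·s + 5/17·s². The extinction probability q is the smallest fixed point of f in [0, 1]. Setting s = f(s):
  5/17·s² + (9/17 − 1)·s + 3/17 = 0
  5/17·s² − (3/17 + 5/17)·s + 3/17 = 0
which factors as (s − 1)·(5/17·s − 3/17) = 0, giving roots s = 1 and s = (3/17)/(5/17) = 3/5.
Mean offspring μ = 9/17 + 2·5/17 = 19/17 > 1 (supercritical), so q < 1. The extinction probability is the smaller root: q = (3/17)/(5/17) = 3/5.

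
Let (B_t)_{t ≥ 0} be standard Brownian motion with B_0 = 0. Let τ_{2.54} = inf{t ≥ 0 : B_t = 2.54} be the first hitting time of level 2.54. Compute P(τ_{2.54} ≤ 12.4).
P(τ_{2.54} ≤ 12.4) = 2(1 − Φ(2.54/√12.4)) = 2(1 − Φ(0.7213)) ≈ 0.4707

By the reflection principle for standard BM, P(τ_b ≤ t) = 2 · P(B_t ≥ b). Since B_t ~ N(0, t), P(B_t ≥ 2.54) = 1 − Φ(2.54/√t) = 1 − Φ(2.54/√12.4) = 1 − Φ(0.7213) ≈ 0.23536. Doubling: P(τ_{2.54} ≤ 12.4) ≈ 2 · 0.23536 = 0.47072 ≈ 0.4707.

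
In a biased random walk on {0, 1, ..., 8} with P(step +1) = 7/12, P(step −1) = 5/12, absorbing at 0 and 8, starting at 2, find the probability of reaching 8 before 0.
P(hit 8 before 0) = (1 − (5/7)^2) / (1 − (5/7)^8) = 117649/223924

Let u_k denote P(reach 8 before 0 | start at k). Boundary: u_0 = 0, u_8 = 1. Recurrence: u_k = 7/12·u_{k+1} + 5/12·u_{k-1} for 1 ≤ k ≤ 7. Try u_k = A + B·r^k with r = q/p = (5/12)/(7/12) = 5/7. Substitution satisfies the recurrence; boundary conditions give:
  u_k = (1 − r^k) / (1 − r^N) = (1 − (5/7)^2) / (1 − (5/7)^8) = 117649/223924.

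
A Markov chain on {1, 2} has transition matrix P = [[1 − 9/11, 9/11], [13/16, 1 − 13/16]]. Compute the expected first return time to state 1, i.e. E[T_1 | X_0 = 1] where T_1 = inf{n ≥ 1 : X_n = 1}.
E[T_1 | X_0 = 1] = 1/π_1 = 287/143

For an irreducible recurrent Markov chain with stationary distribution π, E[T_i | X_0 = i] = 1/π_i (Kac's formula). Here π_1 = (13/16)/(9/11 + 13/16) = (13/16)/(287/176) = 143/287, so E[T_1 | X_0 = 1] = 1/π_1 = (9/11 + 13/16)/(13/16) = (287/176)/(13/16) = 287/143.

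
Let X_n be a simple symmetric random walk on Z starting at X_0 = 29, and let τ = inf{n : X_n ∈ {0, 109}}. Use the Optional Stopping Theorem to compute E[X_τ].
E[X_τ] = 29

X_n is a martingale and τ is a bounded-mean stopping time (indeed τ is finite a.s. with bounded expectation since the walk is in a bounded region). By the OST, E[X_τ] = E[X_0] = 29. Equivalently: E[X_τ] = 109 · P(hit 109 first) + 0 · P(hit 0 first) = 109 · (29/109) = 29.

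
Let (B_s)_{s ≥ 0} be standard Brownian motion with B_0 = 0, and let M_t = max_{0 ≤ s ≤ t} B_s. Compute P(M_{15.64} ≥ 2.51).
P(M_{15.64} ≥ 2.51) = 2·P(B_{15.64} ≥ 2.51) = 2(1 − Φ(2.51/√15.64)) ≈ 0.5256

By the reflection principle for Brownian motion, P(M_t ≥ a) = 2 · P(B_t ≥ a) for a ≥ 0. Since B_t ~ N(0, t), P(B_t ≥ 2.51) = 1 − Φ(2.51/√t) = 1 − Φ(2.51/√15.64) = 1 − Φ(0.6347). So
  P(M_{15.64} ≥ 2.51) = 2(1 − Φ(0.6347)) ≈ 0.5256.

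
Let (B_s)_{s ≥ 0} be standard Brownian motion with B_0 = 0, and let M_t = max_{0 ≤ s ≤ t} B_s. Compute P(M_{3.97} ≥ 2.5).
P(M_{3.97} ≥ 2.5) = 2·P(B_{3.97} ≥ 2.5) = 2(1 − Φ(2.5/√3.97)) ≈ 0.2096

By the reflection principle for Brownian motion, P(M_t ≥ a) = 2 · P(B_t ≥ a) for a ≥ 0. Since B_t ~ N(0, t), P(B_t ≥ 2.5) = 1 − Φ(2.5/√t) = 1 − Φ(2.5/√3.97) = 1 − Φ(1.2547). So
  P(M_{3.97} ≥ 2.5) = 2(1 − Φ(1.2547)) ≈ 0.2096.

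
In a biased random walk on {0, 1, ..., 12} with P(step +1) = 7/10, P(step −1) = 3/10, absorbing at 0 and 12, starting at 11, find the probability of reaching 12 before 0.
P(hit 12 before 0) = (1 − (3/7)^11) / (1 − (3/7)^12) = 3460011793/3460188940

Let u_k denote P(reach 12 before 0 | start at k). Boundary: u_0 = 0, u_12 = 1. Recurrence: u_k = 7/10·u_{k+1} + 3/10·u_{k-1} for 1 ≤ k ≤ 11. Try u_k = A + B·r^k with r = q/p = (3/10)/(7/10) = 3/7. Substitution satisfies the recurrence; boundary conditions give:
  u_k = (1 − r^k) / (1 − r^N) = (1 − (3/7)^11) / (1 − (3/7)^12) = 3460011793/3460188940.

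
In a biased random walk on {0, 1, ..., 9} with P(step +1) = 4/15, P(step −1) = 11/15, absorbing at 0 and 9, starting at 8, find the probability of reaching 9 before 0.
P(hit 9 before 0) = (1 − (11/4)^8) / (1 − (11/4)^9) = 122453340/336812221

Let u_k denote P(reach 9 before 0 | start at k). Boundary: u_0 = 0, u_9 = 1. Recurrence: u_k = 4/15·u_{k+1} + 11/15·u_{k-1} for 1 ≤ k ≤ 8. Try u_k = A + B·r^k with r = q/p = (11/15)/(4/15) = 11/4. Substitution satisfies the recurrence; boundary conditions give:
  u_k = (1 − r^k) / (1 − r^N) = (1 − (11/4)^8) / (1 − (11/4)^9) = 122453340/336812221.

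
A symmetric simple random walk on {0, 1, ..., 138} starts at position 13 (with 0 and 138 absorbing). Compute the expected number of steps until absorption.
E[τ | X_0 = 13] = 1625

Let v_k = E[τ | X_0 = k]. Boundary: v_0 = v_138 = 0. Recurrence: v_k = 1 + (v_{k-1} + v_{k+1})/2 for 1 ≤ k ≤ 137. The particular solution to v_k − (v_{k-1} + v_{k+1})/2 = 1 is v_k = −k^2. Adding homogeneous solution A + B k and matching boundaries gives v_k = k (138 − k). Substituting k = 13: v_13 = 13 · 125 = 1625.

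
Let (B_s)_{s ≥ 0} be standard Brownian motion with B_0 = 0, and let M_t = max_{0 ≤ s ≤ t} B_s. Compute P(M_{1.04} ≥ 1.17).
P(M_{1.04} ≥ 1.17) = 2·P(B_{1.04} ≥ 1.17) = 2(1 − Φ(1.17/√1.04)) ≈ 0.2513

By the reflection principle for Brownian motion, P(M_t ≥ a) = 2 · P(B_t ≥ a) for a ≥ 0. Since B_t ~ N(0, t), P(B_t ≥ 1.17) = 1 − Φ(1.17/√t) = 1 − Φ(1.17/√1.04) = 1 − Φ(1.1473). So
  P(M_{1.04} ≥ 1.17) = 2(1 − Φ(1.1473)) ≈ 0.2513.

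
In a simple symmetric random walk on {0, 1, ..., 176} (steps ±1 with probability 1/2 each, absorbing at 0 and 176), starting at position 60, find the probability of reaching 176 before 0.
P(hit 176 before 0) = 60/176 = 15/44

Let u_k = P(hit 176 before 0 | start at k). Then u_0 = 0, u_176 = 1, and u_k = u_{k-1}/2 + u_{k+1}/2 for 1 ≤ k ≤ 175. This harmonic recurrence is solved by u_k = k/176, giving u_60 = 60/176 = 15/44.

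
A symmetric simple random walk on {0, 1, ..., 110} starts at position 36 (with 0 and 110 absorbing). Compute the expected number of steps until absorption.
E[τ | X_0 = 36] = 2664

Let v_k = E[τ | X_0 = k]. Boundary: v_0 = v_110 = 0. Recurrence: v_k = 1 + (v_{k-1} + v_{k+1})/2 for 1 ≤ k ≤ 109. The particular solution to v_k − (v_{k-1} + v_{k+1})/2 = 1 is v_k = −k^2. Adding homogeneous solution A + B k and matching boundaries gives v_k = k (110 − k). Substituting k = 36: v_36 = 36 · 74 = 2664.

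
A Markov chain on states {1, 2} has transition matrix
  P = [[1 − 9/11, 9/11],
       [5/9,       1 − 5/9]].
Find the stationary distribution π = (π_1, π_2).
π_1 = 55/136, π_2 = 81/136

Solve πP = π with π_1 + π_2 = 1. From πP = π: π_1 · (1 − 9/11) + π_2 · 5/9 = π_1 ⇒ π_2 · 5/9 = π_1 · 9/11 ⇒ π_2/π_1 = (9/11)/(5/9) = 81/55. Together with π_1 + π_2 = 1:
  π_1 = (5/9)/(9/11 + 5/9) = (5/9)/(136/99) = 55/136,
  π_2 = (9/11)/(9/11 + 5/9) = (9/11)/(136/99) = 81/136.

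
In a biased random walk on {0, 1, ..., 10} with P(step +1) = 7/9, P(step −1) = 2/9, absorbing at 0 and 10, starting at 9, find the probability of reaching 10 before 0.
P(hit 10 before 0) = (1 − (2/7)^9) / (1 − (2/7)^10) = 56494333/56494845

Let u_k denote P(reach 10 before 0 | start at k). Boundary: u_0 = 0, u_10 = 1. Recurrence: u_k = 7/9·u_{k+1} + 2/9·u_{k-1} for 1 ≤ k ≤ 9. Try u_k = A + B·r^k with r = q/p = (2/9)/(7/9) = 2/7. Substitution satisfies the recurrence; boundary conditions give:
  u_k = (1 − r^k) / (1 − r^N) = (1 − (2/7)^9) / (1 − (2/7)^10) = 56494333/56494845.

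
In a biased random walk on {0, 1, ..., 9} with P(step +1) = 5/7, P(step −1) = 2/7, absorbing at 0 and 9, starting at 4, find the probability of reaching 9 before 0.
P(hit 9 before 0) = (1 − (2/5)^4) / (1 − (2/5)^9) = 634375/650871

Let u_k denote P(reach 9 before 0 | start at k). Boundary: u_0 = 0, u_9 = 1. Recurrence: u_k = 5/7·u_{k+1} + 2/7·u_{k-1} for 1 ≤ k ≤ 8. Try u_k = A + B·r^k with r = q/p = (2/7)/(5/7) = 2/5. Substitution satisfies the recurrence; boundary conditions give:
  u_k = (1 − r^k) / (1 − r^N) = (1 − (2/5)^4) / (1 − (2/5)^9) = 634375/650871.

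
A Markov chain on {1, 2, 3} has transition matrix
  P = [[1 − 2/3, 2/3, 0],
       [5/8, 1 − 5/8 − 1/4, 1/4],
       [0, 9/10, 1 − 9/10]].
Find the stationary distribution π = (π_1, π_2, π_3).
π = (135/319, 144/319, 40/319)

This is a birth-death chain on three states, which satisfies detailed balance: π_1 · P_{12} = π_2 · P_{21} and π_2 · P_{23} = π_3 · P_{32}.
From π_1 · 2/3 = π_2 · 5/8: π_2/π_1 = (2/3)/(5/8) = 16/15.
From π_2 · 1/4 = π_3 · 9/10: π_3/π_2 = (1/4)/(9/10) = 5/18.
Take π_1 proportional to 1; then unnormalized π = (1, 16/15, 8/27). Normalize by dividing by the sum 319/135:
  π = (135/319, 144/319, 40/319).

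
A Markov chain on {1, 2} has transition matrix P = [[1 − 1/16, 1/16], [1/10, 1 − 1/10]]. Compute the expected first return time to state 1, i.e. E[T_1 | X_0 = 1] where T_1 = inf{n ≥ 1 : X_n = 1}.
E[T_1 | X_0 = 1] = 1/π_1 = 13/8

For an irreducible recurrent Markov chain with stationary distribution π, E[T_i | X_0 = i] = 1/π_i (Kac's formula). Here π_1 = (1/10)/(1/16 + 1/10) = (1/10)/(13/80) = 8/13, so E[T_1 | X_0 = 1] = 1/π_1 = (1/16 + 1/10)/(1/10) = (13/80)/(1/10) = 13/8.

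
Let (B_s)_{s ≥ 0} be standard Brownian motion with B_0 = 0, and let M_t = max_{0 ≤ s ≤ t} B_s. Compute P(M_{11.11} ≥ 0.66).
P(M_{11.11} ≥ 0.66) = 2·P(B_{11.11} ≥ 0.66) = 2(1 − Φ(0.66/√11.11)) ≈ 0.8430

By the reflection principle for Brownian motion, P(M_t ≥ a) = 2 · P(B_t ≥ a) for a ≥ 0. Since B_t ~ N(0, t), P(B_t ≥ 0.66) = 1 − Φ(0.66/√t) = 1 − Φ(0.66/√11.11) = 1 − Φ(0.1980). So
  P(M_{11.11} ≥ 0.66) = 2(1 − Φ(0.1980)) ≈ 0.8430.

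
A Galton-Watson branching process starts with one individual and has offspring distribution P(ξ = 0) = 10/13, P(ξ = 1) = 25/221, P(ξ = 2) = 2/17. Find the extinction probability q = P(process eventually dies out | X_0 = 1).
q = 1

Mean offspring μ = 0·10/13 + 1·25/221 + 2·2/17 = 77/221 ≤ 1. For μ ≤ 1 with offspring not concentrated at 1, the Galton-Watson process goes extinct almost surely, so q = 1.
(Algebraic check: The pgf is f(s) = 10/13 + 25/221·s + 2/17·s². The extinction probability q is the smallest fixed point of f in [0, 1]. Setting s = f(s):
  2/17·s² + (25/221 − 1)·s + 10/13 = 0
  2/17·s² − (10/13 + 2/17)·s + 10/13 = 0
which factors as (s − 1)·(2/17·s − 10/13) = 0, giving roots s = 1 and s = (10/13)/(2/17) = 85/13. Since 85/13 ≥ 1, the smallest root in [0, 1] is s = 1.)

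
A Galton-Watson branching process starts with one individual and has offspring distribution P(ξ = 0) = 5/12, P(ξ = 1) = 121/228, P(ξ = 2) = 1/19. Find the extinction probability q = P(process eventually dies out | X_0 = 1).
q = 1

Mean offspring μ = 0·5/12 + 1·121/228 + 2·1/19 = 145/228 ≤ 1. For μ ≤ 1 with offspring not concentrated at 1, the Galton-Watson process goes extinct almost surely, so q = 1.
(Algebraic check: The pgf is f(s) = 5/12 + 121/228·s + 1/19·s². The extinction probability q is the smallest fixed point of f in [0, 1]. Setting s = f(s):
  1/19·s² + (121/228 − 1)·s + 5/12 = 0
  1/19·s² − (5/12 + 1/19)·s + 5/12 = 0
which factors as (s − 1)·(1/19·s − 5/12) = 0, giving roots s = 1 and s = (5/12)/(1/19) = 95/12. Since 95/12 ≥ 1, the smallest root in [0, 1] is s = 1.)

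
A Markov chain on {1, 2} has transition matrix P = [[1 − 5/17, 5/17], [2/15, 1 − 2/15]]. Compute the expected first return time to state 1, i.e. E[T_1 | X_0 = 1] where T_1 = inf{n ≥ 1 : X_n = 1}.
E[T_1 | X_0 = 1] = 1/π_1 = 109/34

For an irreducible recurrent Markov chain with stationary distribution π, E[T_i | X_0 = i] = 1/π_i (Kac's formula). Here π_1 = (2/15)/(5/17 + 2/15) = (2/15)/(109/255) = 34/109, so E[T_1 | X_0 = 1] = 1/π_1 = (5/17 + 2/15)/(2/15) = (109/255)/(2/15) = 109/34.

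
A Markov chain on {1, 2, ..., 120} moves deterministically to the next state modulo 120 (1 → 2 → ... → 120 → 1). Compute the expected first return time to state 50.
E[T_50 | X_0 = 50] = 120

The chain cycles deterministically, so starting at state 50 it returns in exactly 120 steps. Equivalently, the stationary distribution is uniform π_j = 1/120 for every state j, so by Kac's formula E[T_50] = 1/π_50 = 120.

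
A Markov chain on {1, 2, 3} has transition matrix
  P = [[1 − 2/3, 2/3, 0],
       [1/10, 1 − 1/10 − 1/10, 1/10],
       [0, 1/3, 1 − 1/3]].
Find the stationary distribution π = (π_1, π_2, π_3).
π = (3/29, 20/29, 6/29)

This is a birth-death chain on three states, which satisfies detailed balance: π_1 · P_{12} = π_2 · P_{21} and π_2 · P_{23} = π_3 · P_{32}.
From π_1 · 2/3 = π_2 · 1/10: π_2/π_1 = (2/3)/(1/10) = 20/3.
From π_2 · 1/10 = π_3 · 1/3: π_3/π_2 = (1/10)/(1/3) = 3/10.
Take π_1 proportional to 1; then unnormalized π = (1, 20/3, 2). Normalize by dividing by the sum 29/3:
  π = (3/29, 20/29, 6/29).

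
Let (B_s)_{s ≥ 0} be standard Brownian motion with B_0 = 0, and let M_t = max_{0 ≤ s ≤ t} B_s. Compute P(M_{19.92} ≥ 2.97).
P(M_{19.92} ≥ 2.97) = 2·P(B_{19.92} ≥ 2.97) = 2(1 − Φ(2.97/√19.92)) ≈ 0.5058

By the reflection principle for Brownian motion, P(M_t ≥ a) = 2 · P(B_t ≥ a) for a ≥ 0. Since B_t ~ N(0, t), P(B_t ≥ 2.97) = 1 − Φ(2.97/√t) = 1 − Φ(2.97/√19.92) = 1 − Φ(0.6654). So
  P(M_{19.92} ≥ 2.97) = 2(1 − Φ(0.6654)) ≈ 0.5058.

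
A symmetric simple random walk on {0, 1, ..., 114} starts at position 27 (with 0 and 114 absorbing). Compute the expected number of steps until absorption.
E[τ | X_0 = 27] = 2349

Let v_k = E[τ | X_0 = k]. Boundary: v_0 = v_114 = 0. Recurrence: v_k = 1 + (v_{k-1} + v_{k+1})/2 for 1 ≤ k ≤ 113. The particular solution to v_k − (v_{k-1} + v_{k+1})/2 = 1 is v_k = −k^2. Adding homogeneous solution A + B k and matching boundaries gives v_k = k (114 − k). Substituting k = 27: v_27 = 27 · 87 = 2349.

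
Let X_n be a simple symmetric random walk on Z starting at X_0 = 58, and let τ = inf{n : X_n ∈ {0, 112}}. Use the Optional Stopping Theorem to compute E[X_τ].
E[X_τ] = 58

X_n is a martingale and τ is a bounded-mean stopping time (indeed τ is finite a.s. with bounded expectation since the walk is in a bounded region). By the OST, E[X_τ] = E[X_0] = 58. Equivalently: E[X_τ] = 112 · P(hit 112 first) + 0 · P(hit 0 first) = 112 · (58/112) = 58.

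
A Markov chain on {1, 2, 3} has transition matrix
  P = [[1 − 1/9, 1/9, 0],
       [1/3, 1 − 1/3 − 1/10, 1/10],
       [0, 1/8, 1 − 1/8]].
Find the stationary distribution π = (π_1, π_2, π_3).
π = (5/8, 5/24, 1/6)

This is a birth-death chain on three states, which satisfies detailed balance: π_1 · P_{12} = π_2 · P_{21} and π_2 · P_{23} = π_3 · P_{32}.
From π_1 · 1/9 = π_2 · 1/3: π_2/π_1 = (1/9)/(1/3) = 1/3.
From π_2 · 1/10 = π_3 · 1/8: π_3/π_2 = (1/10)/(1/8) = 4/5.
Take π_1 proportional to 1; then unnormalized π = (1, 1/3, 4/15). Normalize by dividing by the sum 8/5:
  π = (5/8, 5/24, 1/6).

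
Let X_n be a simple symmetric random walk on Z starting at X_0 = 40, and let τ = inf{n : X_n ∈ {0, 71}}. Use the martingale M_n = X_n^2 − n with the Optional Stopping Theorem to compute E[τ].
E[τ] = 1240

M_n = X_n^2 − n is a martingale (since E[X_{n+1}^2 | F_n] = X_n^2 + 1). By OST (τ has finite mean in a bounded region), E[M_τ] = E[M_0] = X_0^2 − 0 = 40^2 = 1600. Also E[M_τ] = E[X_τ^2] − E[τ]. The walk exits at 0 or 71, with P(hit 71 first) = 40/71, so E[X_τ^2] = 71^2 · 40/71 + 0 = 2840. Thus E[τ] = E[X_τ^2] − E[M_τ] = 2840 − 1600 = 1240 = 40(71 − 40) = 1240.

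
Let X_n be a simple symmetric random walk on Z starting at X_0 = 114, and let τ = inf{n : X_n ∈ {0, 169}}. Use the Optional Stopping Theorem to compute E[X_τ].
E[X_τ] = 114

X_n is a martingale and τ is a bounded-mean stopping time (indeed τ is finite a.s. with bounded expectation since the walk is in a bounded region). By the OST, E[X_τ] = E[X_0] = 114. Equivalently: E[X_τ] = 169 · P(hit 169 first) + 0 · P(hit 0 first) = 169 · (114/169) = 114.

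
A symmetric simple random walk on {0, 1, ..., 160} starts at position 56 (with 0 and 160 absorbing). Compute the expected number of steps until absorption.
E[τ | X_0 = 56] = 5824

Let v_k = E[τ | X_0 = k]. Boundary: v_0 = v_160 = 0. Recurrence: v_k = 1 + (v_{k-1} + v_{k+1})/2 for 1 ≤ k ≤ 159. The particular solution to v_k − (v_{k-1} + v_{k+1})/2 = 1 is v_k = −k^2. Adding homogeneous solution A + B k and matching boundaries gives v_k = k (160 − k). Substituting k = 56: v_56 = 56 · 104 = 5824.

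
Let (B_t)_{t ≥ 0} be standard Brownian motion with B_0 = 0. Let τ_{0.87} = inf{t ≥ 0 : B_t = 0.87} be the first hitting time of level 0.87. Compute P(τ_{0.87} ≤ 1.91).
P(τ_{0.87} ≤ 1.91) = 2(1 − Φ(0.87/√1.91)) = 2(1 − Φ(0.6295)) ≈ 0.5290

By the reflection principle for standard BM, P(τ_b ≤ t) = 2 · P(B_t ≥ b). Since B_t ~ N(0, t), P(B_t ≥ 0.87) = 1 − Φ(0.87/√t) = 1 − Φ(0.87/√1.91) = 1 − Φ(0.6295) ≈ 0.26451. Doubling: P(τ_{0.87} ≤ 1.91) ≈ 2 · 0.26451 = 0.52902 ≈ 0.5290.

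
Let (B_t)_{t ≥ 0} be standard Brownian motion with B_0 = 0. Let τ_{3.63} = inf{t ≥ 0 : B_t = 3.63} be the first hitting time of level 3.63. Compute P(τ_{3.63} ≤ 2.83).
P(τ_{3.63} ≤ 2.83) = 2(1 − Φ(3.63/√2.83)) = 2(1 − Φ(2.1578)) ≈ 0.0309

By the reflection principle for standard BM, P(τ_b ≤ t) = 2 · P(B_t ≥ b). Since B_t ~ N(0, t), P(B_t ≥ 3.63) = 1 − Φ(3.63/√t) = 1 − Φ(3.63/√2.83) = 1 − Φ(2.1578) ≈ 0.01547. Doubling: P(τ_{3.63} ≤ 2.83) ≈ 2 · 0.01547 = 0.03094 ≈ 0.0309.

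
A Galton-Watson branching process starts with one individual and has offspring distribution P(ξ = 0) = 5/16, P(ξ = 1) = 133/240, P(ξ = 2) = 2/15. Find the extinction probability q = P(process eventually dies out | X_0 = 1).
q = 1

Mean offspring μ = 0·5/16 + 1·133/240 + 2·2/15 = 197/240 ≤ 1. For μ ≤ 1 with offspring not concentrated at 1, the Galton-Watson process goes extinct almost surely, so q = 1.
(Algebraic check: The pgf is f(s) = 5/16 + 133/240·s + 2/15·s². The extinction probability q is the smallest fixed point of f in [0, 1]. Setting s = f(s):
  2/15·s² + (133/240 − 1)·s + 5/16 = 0
  2/15·s² − (5/16 + 2/15)·s + 5/16 = 0
which factors as (s − 1)·(2/15·s − 5/16) = 0, giving roots s = 1 and s = (5/16)/(2/15) = 75/32. Since 75/32 ≥ 1, the smallest root in [0, 1] is s = 1.)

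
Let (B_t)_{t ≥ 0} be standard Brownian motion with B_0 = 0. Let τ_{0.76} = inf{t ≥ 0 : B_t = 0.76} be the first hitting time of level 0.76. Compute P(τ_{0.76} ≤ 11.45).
P(τ_{0.76} ≤ 11.45) = 2(1 − Φ(0.76/√11.45)) = 2(1 − Φ(0.2246)) ≈ 0.8223

By the reflection principle for standard BM, P(τ_b ≤ t) = 2 · P(B_t ≥ b). Since B_t ~ N(0, t), P(B_t ≥ 0.76) = 1 − Φ(0.76/√t) = 1 − Φ(0.76/√11.45) = 1 − Φ(0.2246) ≈ 0.41115. Doubling: P(τ_{0.76} ≤ 11.45) ≈ 2 · 0.41115 = 0.82230 ≈ 0.8223.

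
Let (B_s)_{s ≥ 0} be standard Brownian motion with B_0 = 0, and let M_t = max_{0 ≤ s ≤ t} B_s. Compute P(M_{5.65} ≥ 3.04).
P(M_{5.65} ≥ 3.04) = 2·P(B_{5.65} ≥ 3.04) = 2(1 − Φ(3.04/√5.65)) ≈ 0.2009

By the reflection principle for Brownian motion, P(M_t ≥ a) = 2 · P(B_t ≥ a) for a ≥ 0. Since B_t ~ N(0, t), P(B_t ≥ 3.04) = 1 − Φ(3.04/√t) = 1 − Φ(3.04/√5.65) = 1 − Φ(1.2789). So
  P(M_{5.65} ≥ 3.04) = 2(1 − Φ(1.2789)) ≈ 0.2009.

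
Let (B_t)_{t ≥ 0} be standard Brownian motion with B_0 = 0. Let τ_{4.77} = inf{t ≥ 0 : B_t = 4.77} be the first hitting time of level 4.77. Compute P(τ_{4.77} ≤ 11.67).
P(τ_{4.77} ≤ 11.67) = 2(1 − Φ(4.77/√11.67)) = 2(1 − Φ(1.3963)) ≈ 0.1626

By the reflection principle for standard BM, P(τ_b ≤ t) = 2 · P(B_t ≥ b). Since B_t ~ N(0, t), P(B_t ≥ 4.77) = 1 − Φ(4.77/√t) = 1 − Φ(4.77/√11.67) = 1 − Φ(1.3963) ≈ 0.08131. Doubling: P(τ_{4.77} ≤ 11.67) ≈ 2 · 0.08131 = 0.16262 ≈ 0.1626.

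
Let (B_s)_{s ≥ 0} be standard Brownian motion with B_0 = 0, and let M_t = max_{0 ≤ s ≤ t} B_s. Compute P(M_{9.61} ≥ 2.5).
P(M_{9.61} ≥ 2.5) = 2·P(B_{9.61} ≥ 2.5) = 2(1 − Φ(2.5/√9.61)) ≈ 0.4200

By the reflection principle for Brownian motion, P(M_t ≥ a) = 2 · P(B_t ≥ a) for a ≥ 0. Since B_t ~ N(0, t), P(B_t ≥ 2.5) = 1 − Φ(2.5/√t) = 1 − Φ(2.5/√9.61) = 1 − Φ(0.8065). So
  P(M_{9.61} ≥ 2.5) = 2(1 − Φ(0.8065)) ≈ 0.4200.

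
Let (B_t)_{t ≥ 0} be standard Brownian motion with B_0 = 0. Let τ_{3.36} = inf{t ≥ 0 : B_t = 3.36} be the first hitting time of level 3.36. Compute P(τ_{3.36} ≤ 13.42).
P(τ_{3.36} ≤ 13.42) = 2(1 − Φ(3.36/√13.42)) = 2(1 − Φ(0.9172)) ≈ 0.3590

By the reflection principle for standard BM, P(τ_b ≤ t) = 2 · P(B_t ≥ b). Since B_t ~ N(0, t), P(B_t ≥ 3.36) = 1 − Φ(3.36/√t) = 1 − Φ(3.36/√13.42) = 1 − Φ(0.9172) ≈ 0.17952. Doubling: P(τ_{3.36} ≤ 13.42) ≈ 2 · 0.17952 = 0.35904 ≈ 0.3590.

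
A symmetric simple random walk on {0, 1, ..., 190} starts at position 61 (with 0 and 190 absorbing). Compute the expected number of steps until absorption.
E[τ | X_0 = 61] = 7869

Let v_k = E[τ | X_0 = k]. Boundary: v_0 = v_190 = 0. Recurrence: v_k = 1 + (v_{k-1} + v_{k+1})/2 for 1 ≤ k ≤ 189. The particular solution to v_k − (v_{k-1} + v_{k+1})/2 = 1 is v_k = −k^2. Adding homogeneous solution A + B k and matching boundaries gives v_k = k (190 − k). Substituting k = 61: v_61 = 61 · 129 = 7869.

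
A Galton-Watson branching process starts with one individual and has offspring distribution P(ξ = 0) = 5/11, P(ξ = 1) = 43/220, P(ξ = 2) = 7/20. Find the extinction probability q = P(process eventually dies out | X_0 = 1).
q = 1

Mean offspring μ = 0·5/11 + 1·43/220 + 2·7/20 = 197/220 ≤ 1. For μ ≤ 1 with offspring not concentrated at 1, the Galton-Watson process goes extinct almost surely, so q = 1.
(Algebraic check: The pgf is f(s) = 5/11 + 43/220·s + 7/20·s². The extinction probability q is the smallest fixed point of f in [0, 1]. Setting s = f(s):
  7/20·s² + (43/220 − 1)·s + 5/11 = 0
  7/20·s² − (5/11 + 7/20)·s + 5/11 = 0
which factors as (s − 1)·(7/20·s − 5/11) = 0, giving roots s = 1 and s = (5/11)/(7/20) = 100/77. Since 100/77 ≥ 1, the smallest root in [0, 1] is s = 1.)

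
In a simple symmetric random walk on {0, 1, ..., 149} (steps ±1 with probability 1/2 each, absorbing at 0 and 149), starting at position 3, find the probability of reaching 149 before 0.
P(hit 149 before 0) = 3/149

Let u_k = P(hit 149 before 0 | start at k). Then u_0 = 0, u_149 = 1, and u_k = u_{k-1}/2 + u_{k+1}/2 for 1 ≤ k ≤ 148. This harmonic recurrence is solved by u_k = k/149, giving u_3 = 3/149.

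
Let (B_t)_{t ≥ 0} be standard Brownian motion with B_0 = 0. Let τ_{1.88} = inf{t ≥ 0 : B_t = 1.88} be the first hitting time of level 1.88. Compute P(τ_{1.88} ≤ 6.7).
P(τ_{1.88} ≤ 6.7) = 2(1 − Φ(1.88/√6.7)) = 2(1 − Φ(0.7263)) ≈ 0.4677

By the reflection principle for standard BM, P(τ_b ≤ t) = 2 · P(B_t ≥ b). Since B_t ~ N(0, t), P(B_t ≥ 1.88) = 1 − Φ(1.88/√t) = 1 − Φ(1.88/√6.7) = 1 − Φ(0.7263) ≈ 0.23383. Doubling: P(τ_{1.88} ≤ 6.7) ≈ 2 · 0.23383 = 0.46766 ≈ 0.4677.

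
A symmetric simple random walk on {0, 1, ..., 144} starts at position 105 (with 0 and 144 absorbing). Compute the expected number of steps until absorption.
E[τ | X_0 = 105] = 4095

Let v_k = E[τ | X_0 = k]. Boundary: v_0 = v_144 = 0. Recurrence: v_k = 1 + (v_{k-1} + v_{k+1})/2 for 1 ≤ k ≤ 143. The particular solution to v_k − (v_{k-1} + v_{k+1})/2 = 1 is v_k = −k^2. Adding homogeneous solution A + B k and matching boundaries gives v_k = k (144 − k). Substituting k = 105: v_105 = 105 · 39 = 4095.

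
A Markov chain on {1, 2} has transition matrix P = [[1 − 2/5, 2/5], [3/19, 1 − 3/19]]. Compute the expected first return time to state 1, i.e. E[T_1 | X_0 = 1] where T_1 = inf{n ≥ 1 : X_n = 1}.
E[T_1 | X_0 = 1] = 1/π_1 = 53/15

For an irreducible recurrent Markov chain with stationary distribution π, E[T_i | X_0 = i] = 1/π_i (Kac's formula). Here π_1 = (3/19)/(2/5 + 3/19) = (3/19)/(53/95) = 15/53, so E[T_1 | X_0 = 1] = 1/π_1 = (2/5 + 3/19)/(3/19) = (53/95)/(3/19) = 53/15.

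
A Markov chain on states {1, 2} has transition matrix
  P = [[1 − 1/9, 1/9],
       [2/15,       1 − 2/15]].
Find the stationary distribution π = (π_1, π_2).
π_1 = 6/11, π_2 = 5/11

Solve πP = π with π_1 + π_2 = 1. From πP = π: π_1 · (1 − 1/9) + π_2 · 2/15 = π_1 ⇒ π_2 · 2/15 = π_1 · 1/9 ⇒ π_2/π_1 = (1/9)/(2/15) = 5/6. Together with π_1 + π_2 = 1:
  π_1 = (2/15)/(1/9 + 2/15) = (2/15)/(11/45) = 6/11,
  π_2 = (1/9)/(1/9 + 2/15) = (1/9)/(11/45) = 5/11.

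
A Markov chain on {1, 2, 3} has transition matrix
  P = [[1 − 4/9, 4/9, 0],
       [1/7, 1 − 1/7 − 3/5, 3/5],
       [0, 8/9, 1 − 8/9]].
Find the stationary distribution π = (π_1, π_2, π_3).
π = (90/559, 280/559, 189/559)

This is a birth-death chain on three states, which satisfies detailed balance: π_1 · P_{12} = π_2 · P_{21} and π_2 · P_{23} = π_3 · P_{32}.
From π_1 · 4/9 = π_2 · 1/7: π_2/π_1 = (4/9)/(1/7) = 28/9.
From π_2 · 3/5 = π_3 · 8/9: π_3/π_2 = (3/5)/(8/9) = 27/40.
Take π_1 proportional to 1; then unnormalized π = (1, 28/9, 21/10). Normalize by dividing by the sum 559/90:
  π = (90/559, 280/559, 189/559).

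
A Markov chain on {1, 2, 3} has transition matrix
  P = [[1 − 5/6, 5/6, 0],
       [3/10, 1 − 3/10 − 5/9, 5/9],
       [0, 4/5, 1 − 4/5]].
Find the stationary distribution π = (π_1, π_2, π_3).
π = (324/1849, 900/1849, 625/1849)

This is a birth-death chain on three states, which satisfies detailed balance: π_1 · P_{12} = π_2 · P_{21} and π_2 · P_{23} = π_3 · P_{32}.
From π_1 · 5/6 = π_2 · 3/10: π_2/π_1 = (5/6)/(3/10) = 25/9.
From π_2 · 5/9 = π_3 · 4/5: π_3/π_2 = (5/9)/(4/5) = 25/36.
Take π_1 proportional to 1; then unnormalized π = (1, 25/9, 625/324). Normalize by dividing by the sum 1849/324:
  π = (324/1849, 900/1849, 625/1849).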